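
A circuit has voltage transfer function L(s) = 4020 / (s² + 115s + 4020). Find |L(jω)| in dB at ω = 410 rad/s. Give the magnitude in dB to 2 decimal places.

-32.56 dB

|(j410)² + 115(j410) + 4020| = |-1.6408e+05 + j47150| = 1.707e+05
|L(j410)| = 4020 / 1.707e+05 = 0.023547
20 log₁₀(0.023547) = -32.561 dB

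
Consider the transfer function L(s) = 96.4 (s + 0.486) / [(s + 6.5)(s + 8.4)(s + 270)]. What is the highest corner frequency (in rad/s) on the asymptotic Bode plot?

Break frequencies occur at each pole and zero magnitude: 0.486 rad/s, 6.5 rad/s, 8.4 rad/s, 270 rad/s.
The highest is 270 rad/s.

270 rad/s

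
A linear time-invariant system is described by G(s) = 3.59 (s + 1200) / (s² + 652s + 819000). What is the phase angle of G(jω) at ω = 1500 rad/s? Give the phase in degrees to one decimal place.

-94.3°

∠(j1500 + 1200) = arctan(1500/1200) = 51.34°
∠[(j1500)² + 652(j1500) + 819000] = ∠[-1.431e+06 + j9.78e+05] = 145.65°
∠G(j1500) = 51.34° − 145.65° = -94.31°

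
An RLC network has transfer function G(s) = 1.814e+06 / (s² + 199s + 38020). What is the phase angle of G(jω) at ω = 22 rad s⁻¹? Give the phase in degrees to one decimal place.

-6.7°

∠[(j22)² + 199(j22) + 38020] = ∠[37536 + j4378] = 6.65°
∠G(j22) = −6.65° = -6.65°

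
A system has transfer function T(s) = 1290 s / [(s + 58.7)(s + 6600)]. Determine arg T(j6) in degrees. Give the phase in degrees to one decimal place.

∠(j6) = 90.00°
∠(j6 + 58.7) = arctan(6/58.7) = 5.84°
∠(j6 + 6600) = arctan(6/6600) = 0.05°
∠T(j6) = 90.00° − (5.84° + 0.05°) = 84.11°

84.1°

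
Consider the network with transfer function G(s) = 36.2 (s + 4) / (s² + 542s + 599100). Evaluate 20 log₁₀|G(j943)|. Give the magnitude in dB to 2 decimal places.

-24.72 dB

|j943 + 4| = √(943² + 4²) = 943
|(j943)² + 542(j943) + 599100| = |-2.9015e+05 + j5.1111e+05| = 5.877e+05
|G(j943)| = 36.2 × 943 / 5.877e+05 = 0.058084
20 log₁₀(0.058084) = -24.719 dB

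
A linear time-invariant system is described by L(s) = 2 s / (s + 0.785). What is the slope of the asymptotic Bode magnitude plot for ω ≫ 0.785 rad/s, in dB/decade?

With 1 zero and 1 pole, the high-frequency asymptotic slope is 20 × (1 − 1) = 0 dB/decade.

0 dB/decade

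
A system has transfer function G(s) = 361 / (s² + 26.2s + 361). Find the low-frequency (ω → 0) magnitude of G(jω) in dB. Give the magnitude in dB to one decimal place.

0.0 dB

G(0) = 361 / 361 = 1
20 log₁₀(1) = 0.00 dB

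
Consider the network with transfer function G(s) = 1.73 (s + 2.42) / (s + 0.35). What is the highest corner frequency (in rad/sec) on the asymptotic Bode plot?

Break frequencies occur at each pole and zero magnitude: 0.35 rad/sec, 2.42 rad/sec.
The highest is 2.42 rad/sec.

2.42 rad/sec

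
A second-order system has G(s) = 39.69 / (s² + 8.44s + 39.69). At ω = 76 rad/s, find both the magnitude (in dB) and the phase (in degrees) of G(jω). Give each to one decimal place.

|G| = -43.3 dB, ∠G = -173.6°

|(j76)² + 8.44(j76) + 39.69| = |-5736.3 + j641.44| = 5772
|G(j76)| = 39.69 / 5772 = 0.0068762
20 log₁₀(0.0068762) = -43.25 dB
∠[(j76)² + 8.44(j76) + 39.69] = ∠[-5736.3 + j641.44] = 173.62°
∠G(j76) = −173.62° = -173.62°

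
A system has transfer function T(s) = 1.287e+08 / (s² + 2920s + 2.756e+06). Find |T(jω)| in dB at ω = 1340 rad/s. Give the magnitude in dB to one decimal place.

|(j1340)² + 2920(j1340) + 2.756e+06| = |9.604e+05 + j3.9128e+06| = 4.029e+06
|T(j1340)| = 1.287e+08 / 4.029e+06 = 31.944
20 log₁₀(31.944) = 30.09 dB

30.1 dB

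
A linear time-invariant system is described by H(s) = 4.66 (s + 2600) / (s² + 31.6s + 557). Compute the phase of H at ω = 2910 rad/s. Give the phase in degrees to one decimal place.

-131.2°

∠(j2910 + 2600) = arctan(2910/2600) = 48.22°
∠[(j2910)² + 31.6(j2910) + 557] = ∠[-8.4675e+06 + j91956] = 179.38°
∠H(j2910) = 48.22° − 179.38° = -131.16°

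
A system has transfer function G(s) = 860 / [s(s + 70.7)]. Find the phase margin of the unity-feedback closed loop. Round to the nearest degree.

80°

Gain crossover: |G(jω)| = 1 at ω ≈ 12 rad/s.
∠G(j12) = −90° − arctan(12/70.7) ≈ -99.63°
PM = 180° + (-99.63°) = 80.37°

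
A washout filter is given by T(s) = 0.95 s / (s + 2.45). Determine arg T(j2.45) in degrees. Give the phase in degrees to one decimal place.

∠(j2.45) = 90.00°
∠(j2.45 + 2.45) = arctan(2.45/2.45) = 45.00°
∠T(j2.45) = 90.00° − 45.00° = 45.00°

45.0°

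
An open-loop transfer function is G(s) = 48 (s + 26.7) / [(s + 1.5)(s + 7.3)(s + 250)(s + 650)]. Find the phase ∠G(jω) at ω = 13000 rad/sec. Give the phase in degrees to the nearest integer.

-266°

∠(j13000 + 26.7) = arctan(13000/26.7) = 89.88°
∠(j13000 + 1.5) = arctan(13000/1.5) = 89.99°
∠(j13000 + 7.3) = arctan(13000/7.3) = 89.97°
∠(j13000 + 250) = arctan(13000/250) = 88.90°
∠(j13000 + 650) = arctan(13000/650) = 87.14°
∠G(j13000) = 89.88° − (89.99° + 89.97° + 88.90° + 87.14°) = -266.11°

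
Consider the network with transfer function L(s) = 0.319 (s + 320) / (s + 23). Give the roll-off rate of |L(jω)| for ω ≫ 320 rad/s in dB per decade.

0 dB/decade

With 1 zero and 1 pole, the high-frequency asymptotic slope is 20 × (1 − 1) = 0 dB/decade.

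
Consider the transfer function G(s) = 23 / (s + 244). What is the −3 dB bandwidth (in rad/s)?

For a single-pole low-pass, the −3 dB point is at the pole: ω = 244 rad/s.

244 rad/s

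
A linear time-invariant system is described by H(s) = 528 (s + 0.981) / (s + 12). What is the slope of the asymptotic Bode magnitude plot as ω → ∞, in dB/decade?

With 1 zero and 1 pole, the high-frequency asymptotic slope is 20 × (1 − 1) = 0 dB/decade.

0 dB/decade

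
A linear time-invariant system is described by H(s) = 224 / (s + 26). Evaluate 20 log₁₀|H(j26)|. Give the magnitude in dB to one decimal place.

|j26 + 26| = √(26² + 26²) = 36.77
|H(j26)| = 224 / 36.77 = 6.092
20 log₁₀(6.092) = 15.70 dB

15.7 dB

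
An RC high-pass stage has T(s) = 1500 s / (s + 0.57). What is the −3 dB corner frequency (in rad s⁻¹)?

0.57 rad s⁻¹

For a single-pole high-pass, the −3 dB point is at the pole: ω = 0.57 rad s⁻¹.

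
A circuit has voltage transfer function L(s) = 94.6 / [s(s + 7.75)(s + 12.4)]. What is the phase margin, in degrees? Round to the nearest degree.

Gain crossover: |L(jω)| = 1 at ω ≈ 0.974 rad/s.
∠L(j0.974) = −90° − arctan(0.974/7.75) − arctan(0.974/12.4) ≈ -101.65°
PM = 180° + (-101.65°) = 78.35°

78°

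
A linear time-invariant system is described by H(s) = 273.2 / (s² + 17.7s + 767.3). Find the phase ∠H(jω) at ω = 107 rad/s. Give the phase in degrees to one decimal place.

-169.9 deg

∠[(j107)² + 17.7(j107) + 767.3] = ∠[-10682 + j1893.9] = 169.95°
∠H(j107) = −169.95° = -169.95°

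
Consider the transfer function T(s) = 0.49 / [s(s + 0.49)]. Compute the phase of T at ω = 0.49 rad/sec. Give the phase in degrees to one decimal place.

-135.0°

∠(j0.49 + 0.49) = arctan(0.49/0.49) = 45.00°
∠(j0.49) = 90.00°
∠T(j0.49) = − (45.00° + 90.00°) = -135.00°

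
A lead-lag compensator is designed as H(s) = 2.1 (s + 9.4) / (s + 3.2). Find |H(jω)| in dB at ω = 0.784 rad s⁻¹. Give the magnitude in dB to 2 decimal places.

15.58 dB

|j0.784 + 9.4| = √(0.784² + 9.4²) = 9.433
|j0.784 + 3.2| = √(0.784² + 3.2²) = 3.295
|H(j0.784)| = 2.1 × 9.433 / 3.295 = 6.0124
20 log₁₀(6.0124) = 15.581 dB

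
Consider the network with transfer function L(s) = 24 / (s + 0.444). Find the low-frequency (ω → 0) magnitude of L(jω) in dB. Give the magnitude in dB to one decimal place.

34.7 dB

L(0) = 24 / 0.444 = 54.054
20 log₁₀(54.054) = 34.66 dB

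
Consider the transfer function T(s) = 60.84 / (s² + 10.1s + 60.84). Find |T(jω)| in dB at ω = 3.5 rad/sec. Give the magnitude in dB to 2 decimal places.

0.11 dB

|(j3.5)² + 10.1(j3.5) + 60.84| = |48.59 + j35.35| = 60.09
|T(j3.5)| = 60.84 / 60.09 = 1.0125
20 log₁₀(1.0125) = 0.108 dB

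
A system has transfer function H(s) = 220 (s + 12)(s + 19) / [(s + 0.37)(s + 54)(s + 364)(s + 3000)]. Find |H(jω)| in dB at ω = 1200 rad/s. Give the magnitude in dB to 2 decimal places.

-85.31 dB

|j1200 + 12| = √(1200² + 12²) = 1200
|j1200 + 19| = √(1200² + 19²) = 1200
|j1200 + 0.37| = √(1200² + 0.37²) = 1200
|j1200 + 54| = √(1200² + 54²) = 1201
|j1200 + 364| = √(1200² + 364²) = 1254
|j1200 + 3000| = √(1200² + 3000²) = 3231
|H(j1200)| = 220 × 1200 × 1200 / (1200 × 1201 × 1254 × 3231) = 5.4252e-05
20 log₁₀(5.4252e-05) = -85.312 dB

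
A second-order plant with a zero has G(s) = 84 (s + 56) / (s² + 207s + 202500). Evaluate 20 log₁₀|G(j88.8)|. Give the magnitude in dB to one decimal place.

|j88.8 + 56| = √(88.8² + 56²) = 105
|(j88.8)² + 207(j88.8) + 202500| = |1.9461e+05 + j18382| = 1.955e+05
|G(j88.8)| = 84 × 105 / 1.955e+05 = 0.045112
20 log₁₀(0.045112) = -26.91 dB

-26.9 dB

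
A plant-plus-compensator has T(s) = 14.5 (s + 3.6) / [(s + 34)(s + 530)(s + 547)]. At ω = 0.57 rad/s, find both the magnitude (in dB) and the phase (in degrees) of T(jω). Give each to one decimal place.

|T| = -105.4 dB, ∠T = 7.9°

|j0.57 + 3.6| = √(0.57² + 3.6²) = 3.645
|j0.57 + 34| = √(0.57² + 34²) = 34
|j0.57 + 530| = √(0.57² + 530²) = 530
|j0.57 + 547| = √(0.57² + 547²) = 547
|T(j0.57)| = 14.5 × 3.645 / (34 × 530 × 547) = 5.361e-06
20 log₁₀(5.361e-06) = -105.42 dB
∠(j0.57 + 3.6) = arctan(0.57/3.6) = 9.00°
∠(j0.57 + 34) = arctan(0.57/34) = 0.96°
∠(j0.57 + 530) = arctan(0.57/530) = 0.06°
∠(j0.57 + 547) = arctan(0.57/547) = 0.06°
∠T(j0.57) = 9.00° − (0.96° + 0.06° + 0.06°) = 7.92°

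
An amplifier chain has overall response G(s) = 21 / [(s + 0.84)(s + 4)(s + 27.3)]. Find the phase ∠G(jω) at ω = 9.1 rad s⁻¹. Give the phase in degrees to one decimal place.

∠(j9.1 + 0.84) = arctan(9.1/0.84) = 84.73°
∠(j9.1 + 4) = arctan(9.1/4) = 66.27°
∠(j9.1 + 27.3) = arctan(9.1/27.3) = 18.43°
∠G(j9.1) = − (84.73° + 66.27° + 18.43°) = -169.43°

-169.4°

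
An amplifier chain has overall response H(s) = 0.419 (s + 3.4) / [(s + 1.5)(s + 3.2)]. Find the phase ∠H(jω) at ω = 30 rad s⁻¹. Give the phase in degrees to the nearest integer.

∠(j30 + 3.4) = arctan(30/3.4) = 83.53°
∠(j30 + 1.5) = arctan(30/1.5) = 87.14°
∠(j30 + 3.2) = arctan(30/3.2) = 83.91°
∠H(j30) = 83.53° − (87.14° + 83.91°) = -87.51°

-88 deg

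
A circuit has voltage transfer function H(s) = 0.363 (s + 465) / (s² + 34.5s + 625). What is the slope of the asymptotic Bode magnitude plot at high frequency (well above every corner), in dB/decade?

-20 dB/decade

With 1 zero and 2 poles, the high-frequency asymptotic slope is 20 × (1 − 2) = -20 dB/decade.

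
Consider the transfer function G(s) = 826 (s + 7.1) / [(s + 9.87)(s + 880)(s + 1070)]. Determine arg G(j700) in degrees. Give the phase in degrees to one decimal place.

-71.5°

∠(j700 + 7.1) = arctan(700/7.1) = 89.42°
∠(j700 + 9.87) = arctan(700/9.87) = 89.19°
∠(j700 + 880) = arctan(700/880) = 38.50°
∠(j700 + 1070) = arctan(700/1070) = 33.19°
∠G(j700) = 89.42° − (89.19° + 38.50° + 33.19°) = -71.47°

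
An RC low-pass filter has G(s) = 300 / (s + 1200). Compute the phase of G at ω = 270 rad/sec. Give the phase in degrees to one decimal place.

-12.7°

∠(j270 + 1200) = arctan(270/1200) = 12.68°
∠G(j270) = −12.68° = -12.68°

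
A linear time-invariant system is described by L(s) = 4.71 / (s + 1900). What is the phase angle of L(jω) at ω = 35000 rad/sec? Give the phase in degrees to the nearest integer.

-87°

∠(j35000 + 1900) = arctan(35000/1900) = 86.89°
∠L(j35000) = −86.89° = -86.89°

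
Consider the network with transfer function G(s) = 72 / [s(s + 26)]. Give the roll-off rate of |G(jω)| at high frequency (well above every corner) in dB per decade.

With 0 zeros and 2 poles, the high-frequency asymptotic slope is 20 × (0 − 2) = -40 dB/decade.

-40 dB/decade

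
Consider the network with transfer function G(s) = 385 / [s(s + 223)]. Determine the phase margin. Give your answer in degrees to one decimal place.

Gain crossover: |G(jω)| = 1 at ω ≈ 1.73 rad s⁻¹.
∠G(j1.73) = −90° − arctan(1.73/223) ≈ -90.44°
PM = 180° + (-90.44°) = 89.56°

89.6°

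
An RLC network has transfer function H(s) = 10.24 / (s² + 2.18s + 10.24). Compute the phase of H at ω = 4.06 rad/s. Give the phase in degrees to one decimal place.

-125.2°

∠[(j4.06)² + 2.18(j4.06) + 10.24] = ∠[-6.2436 + j8.8508] = 125.20°
∠H(j4.06) = −125.20° = -125.20°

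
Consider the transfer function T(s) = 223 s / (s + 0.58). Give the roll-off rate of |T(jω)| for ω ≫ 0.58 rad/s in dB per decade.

0 dB/decade

With 1 zero and 1 pole, the high-frequency asymptotic slope is 20 × (1 − 1) = 0 dB/decade.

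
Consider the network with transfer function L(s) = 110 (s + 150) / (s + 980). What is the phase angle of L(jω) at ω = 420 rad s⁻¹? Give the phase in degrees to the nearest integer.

47°

∠(j420 + 150) = arctan(420/150) = 70.35°
∠(j420 + 980) = arctan(420/980) = 23.20°
∠L(j420) = 70.35° − 23.20° = 47.15°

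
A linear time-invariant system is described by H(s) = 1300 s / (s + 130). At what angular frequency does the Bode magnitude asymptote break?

The single real pole at s = −130 gives a corner at ω = 130 rad/s.

130 rad/s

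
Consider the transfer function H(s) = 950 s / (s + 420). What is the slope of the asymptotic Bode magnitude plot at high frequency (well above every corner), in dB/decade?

0 dB/decade

With 1 zero and 1 pole, the high-frequency asymptotic slope is 20 × (1 − 1) = 0 dB/decade.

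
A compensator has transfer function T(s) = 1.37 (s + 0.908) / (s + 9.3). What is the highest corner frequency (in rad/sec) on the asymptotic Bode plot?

Break frequencies occur at each pole and zero magnitude: 0.908 rad/sec, 9.3 rad/sec.
The highest is 9.3 rad/sec.

9.3 rad/sec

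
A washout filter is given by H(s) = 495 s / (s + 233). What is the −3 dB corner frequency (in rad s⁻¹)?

233 rad s⁻¹

For a single-pole high-pass, the −3 dB point is at the pole: ω = 233 rad s⁻¹.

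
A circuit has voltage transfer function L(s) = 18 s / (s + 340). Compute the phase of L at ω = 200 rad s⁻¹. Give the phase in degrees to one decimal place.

59.5°

∠(j200) = 90.00°
∠(j200 + 340) = arctan(200/340) = 30.47°
∠L(j200) = 90.00° − 30.47° = 59.53°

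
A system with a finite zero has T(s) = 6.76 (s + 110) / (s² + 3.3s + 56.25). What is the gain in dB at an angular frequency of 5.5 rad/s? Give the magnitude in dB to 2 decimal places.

27.41 dB

|j5.5 + 110| = √(5.5² + 110²) = 110.1
|(j5.5)² + 3.3(j5.5) + 56.25| = |26 + j18.15| = 31.71
|T(j5.5)| = 6.76 × 110.1 / 31.71 = 23.48
20 log₁₀(23.48) = 27.414 dB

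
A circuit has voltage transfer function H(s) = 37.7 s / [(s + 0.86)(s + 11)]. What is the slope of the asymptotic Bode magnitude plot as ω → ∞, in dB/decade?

-20 dB/decade

With 1 zero and 2 poles, the high-frequency asymptotic slope is 20 × (1 − 2) = -20 dB/decade.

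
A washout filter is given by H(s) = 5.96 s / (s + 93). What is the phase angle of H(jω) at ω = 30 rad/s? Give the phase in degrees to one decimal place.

∠(j30) = 90.00°
∠(j30 + 93) = arctan(30/93) = 17.88°
∠H(j30) = 90.00° − 17.88° = 72.12°

72.1°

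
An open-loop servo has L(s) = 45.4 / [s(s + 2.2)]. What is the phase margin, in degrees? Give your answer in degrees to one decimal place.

18.5 deg

Gain crossover: |L(jω)| = 1 at ω ≈ 6.56 rad/s.
∠L(j6.56) = −90° − arctan(6.56/2.2) ≈ -161.46°
PM = 180° + (-161.46°) = 18.54°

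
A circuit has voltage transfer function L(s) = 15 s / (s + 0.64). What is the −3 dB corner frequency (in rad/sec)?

0.64 rad/sec

For a single-pole high-pass, the −3 dB point is at the pole: ω = 0.64 rad/sec.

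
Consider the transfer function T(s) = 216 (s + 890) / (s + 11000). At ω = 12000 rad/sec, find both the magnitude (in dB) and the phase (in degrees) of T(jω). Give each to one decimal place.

|j12000 + 890| = √(12000² + 890²) = 1.203e+04
|j12000 + 11000| = √(12000² + 11000²) = 1.628e+04
|T(j12000)| = 216 × 1.203e+04 / 1.628e+04 = 159.66
20 log₁₀(159.66) = 44.06 dB
∠(j12000 + 890) = arctan(12000/890) = 85.76°
∠(j12000 + 11000) = arctan(12000/11000) = 47.49°
∠T(j12000) = 85.76° − 47.49° = 38.27°

|T| = 44.1 dB, ∠T = 38.3°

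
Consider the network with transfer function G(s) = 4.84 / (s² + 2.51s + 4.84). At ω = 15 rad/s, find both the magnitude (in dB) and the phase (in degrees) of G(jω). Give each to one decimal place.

|(j15)² + 2.51(j15) + 4.84| = |-220.16 + j37.65| = 223.4
|G(j15)| = 4.84 / 223.4 = 0.021669
20 log₁₀(0.021669) = -33.28 dB
∠[(j15)² + 2.51(j15) + 4.84] = ∠[-220.16 + j37.65] = 170.30°
∠G(j15) = −170.30° = -170.30°

|G| = -33.3 dB, ∠G = -170.3°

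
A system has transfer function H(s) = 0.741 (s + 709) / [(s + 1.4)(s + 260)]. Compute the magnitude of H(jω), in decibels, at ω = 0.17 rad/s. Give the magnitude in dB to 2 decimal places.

3.12 dB

|j0.17 + 709| = √(0.17² + 709²) = 709
|j0.17 + 1.4| = √(0.17² + 1.4²) = 1.41
|j0.17 + 260| = √(0.17² + 260²) = 260
|H(j0.17)| = 0.741 × 709 / (1.41 × 260) = 1.4328
20 log₁₀(1.4328) = 3.124 dB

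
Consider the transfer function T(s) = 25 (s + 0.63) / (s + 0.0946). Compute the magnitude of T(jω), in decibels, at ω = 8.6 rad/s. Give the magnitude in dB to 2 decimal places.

27.98 dB

|j8.6 + 0.63| = √(8.6² + 0.63²) = 8.623
|j8.6 + 0.0946| = √(8.6² + 0.0946²) = 8.601
|T(j8.6)| = 25 × 8.623 / 8.601 = 25.065
20 log₁₀(25.065) = 27.982 dB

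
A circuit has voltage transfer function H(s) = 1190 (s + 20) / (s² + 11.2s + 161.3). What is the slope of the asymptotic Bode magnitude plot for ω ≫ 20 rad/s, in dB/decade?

-20 dB/decade

With 1 zero and 2 poles, the high-frequency asymptotic slope is 20 × (1 − 2) = -20 dB/decade.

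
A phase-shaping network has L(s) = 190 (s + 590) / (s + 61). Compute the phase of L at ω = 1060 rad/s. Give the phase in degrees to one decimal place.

-25.8°

∠(j1060 + 590) = arctan(1060/590) = 60.90°
∠(j1060 + 61) = arctan(1060/61) = 86.71°
∠L(j1060) = 60.90° − 86.71° = -25.81°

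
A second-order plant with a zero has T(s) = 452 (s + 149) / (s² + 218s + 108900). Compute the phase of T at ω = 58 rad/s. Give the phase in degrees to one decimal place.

∠(j58 + 149) = arctan(58/149) = 21.27°
∠[(j58)² + 218(j58) + 108900] = ∠[1.0554e+05 + j12644] = 6.83°
∠T(j58) = 21.27° − 6.83° = 14.44°

14.4°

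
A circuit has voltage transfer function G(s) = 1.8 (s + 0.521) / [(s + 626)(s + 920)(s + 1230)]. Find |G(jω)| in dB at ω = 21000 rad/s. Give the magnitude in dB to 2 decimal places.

|j21000 + 0.521| = √(21000² + 0.521²) = 2.1e+04
|j21000 + 626| = √(21000² + 626²) = 2.101e+04
|j21000 + 920| = √(21000² + 920²) = 2.102e+04
|j21000 + 1230| = √(21000² + 1230²) = 2.104e+04
|G(j21000)| = 1.8 × 2.1e+04 / (2.101e+04 × 2.102e+04 × 2.104e+04) = 4.0689e-09
20 log₁₀(4.0689e-09) = -167.810 dB

-167.81 dB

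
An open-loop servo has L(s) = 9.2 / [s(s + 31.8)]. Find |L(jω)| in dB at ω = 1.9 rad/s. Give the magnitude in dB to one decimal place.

|j1.9 + 31.8| = √(1.9² + 31.8²) = 31.86
|j1.9| = 1.9
|L(j1.9)| = 9.2 / (31.86 × 1.9) = 0.152
20 log₁₀(0.152) = -16.36 dB

-16.4 dB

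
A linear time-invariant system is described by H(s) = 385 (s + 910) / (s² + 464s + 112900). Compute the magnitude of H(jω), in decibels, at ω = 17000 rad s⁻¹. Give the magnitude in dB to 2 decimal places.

|j17000 + 910| = √(17000² + 910²) = 1.702e+04
|(j17000)² + 464(j17000) + 112900| = |-2.8889e+08 + j7.888e+06| = 2.89e+08
|H(j17000)| = 385 × 1.702e+04 / 2.89e+08 = 0.02268
20 log₁₀(0.02268) = -32.887 dB

-32.89 dB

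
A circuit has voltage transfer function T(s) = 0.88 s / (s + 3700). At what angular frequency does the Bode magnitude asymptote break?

3700 rad/s

The single real pole at s = −3700 gives a corner at ω = 3700 rad/s.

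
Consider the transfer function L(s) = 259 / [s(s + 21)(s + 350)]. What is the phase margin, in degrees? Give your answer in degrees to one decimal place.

89.9 deg

Gain crossover: |L(jω)| = 1 at ω ≈ 0.0352 rad s⁻¹.
∠L(j0.0352) = −90° − arctan(0.0352/21) − arctan(0.0352/350) ≈ -90.10°
PM = 180° + (-90.10°) = 89.90°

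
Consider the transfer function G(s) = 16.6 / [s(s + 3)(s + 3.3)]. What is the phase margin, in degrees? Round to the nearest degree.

Gain crossover: |G(jω)| = 1 at ω ≈ 1.4 rad/sec.
∠G(j1.4) = −90° − arctan(1.4/3) − arctan(1.4/3.3) ≈ -137.98°
PM = 180° + (-137.98°) = 42.02°

42°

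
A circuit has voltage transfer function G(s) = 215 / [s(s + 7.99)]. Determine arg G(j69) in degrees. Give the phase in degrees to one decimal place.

∠(j69 + 7.99) = arctan(69/7.99) = 83.39°
∠(j69) = 90.00°
∠G(j69) = − (83.39° + 90.00°) = -173.39°

-173.4°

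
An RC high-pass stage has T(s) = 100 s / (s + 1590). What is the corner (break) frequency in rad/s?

The single real pole at s = −1590 gives a corner at ω = 1590 rad/s.

1590 rad/s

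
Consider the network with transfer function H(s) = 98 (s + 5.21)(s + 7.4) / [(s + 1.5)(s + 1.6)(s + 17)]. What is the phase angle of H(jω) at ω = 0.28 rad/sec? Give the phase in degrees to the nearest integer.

∠(j0.28 + 5.21) = arctan(0.28/5.21) = 3.08°
∠(j0.28 + 7.4) = arctan(0.28/7.4) = 2.17°
∠(j0.28 + 1.5) = arctan(0.28/1.5) = 10.57°
∠(j0.28 + 1.6) = arctan(0.28/1.6) = 9.93°
∠(j0.28 + 17) = arctan(0.28/17) = 0.94°
∠H(j0.28) = 3.08° + 2.17° − (10.57° + 9.93° + 0.94°) = -16.20°

-16 deg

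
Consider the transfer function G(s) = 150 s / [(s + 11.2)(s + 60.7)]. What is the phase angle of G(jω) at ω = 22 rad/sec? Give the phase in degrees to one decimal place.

∠(j22) = 90.00°
∠(j22 + 11.2) = arctan(22/11.2) = 63.02°
∠(j22 + 60.7) = arctan(22/60.7) = 19.92°
∠G(j22) = 90.00° − (63.02° + 19.92°) = 7.06°

7.1°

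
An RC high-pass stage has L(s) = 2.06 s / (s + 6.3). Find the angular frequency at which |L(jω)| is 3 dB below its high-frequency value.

6.3 rad/sec

For a single-pole high-pass, the −3 dB point is at the pole: ω = 6.3 rad/sec.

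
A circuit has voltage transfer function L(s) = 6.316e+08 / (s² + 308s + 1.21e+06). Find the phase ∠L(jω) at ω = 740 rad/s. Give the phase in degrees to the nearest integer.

-19 deg

∠[(j740)² + 308(j740) + 1.21e+06] = ∠[6.624e+05 + j2.2792e+05] = 18.99°
∠L(j740) = −18.99° = -18.99°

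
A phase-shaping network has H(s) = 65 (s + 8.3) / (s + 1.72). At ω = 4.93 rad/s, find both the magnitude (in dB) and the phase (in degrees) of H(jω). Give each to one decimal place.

|H| = 41.6 dB, ∠H = -40.1°

|j4.93 + 8.3| = √(4.93² + 8.3²) = 9.654
|j4.93 + 1.72| = √(4.93² + 1.72²) = 5.221
|H(j4.93)| = 65 × 9.654 / 5.221 = 120.18
20 log₁₀(120.18) = 41.60 dB
∠(j4.93 + 8.3) = arctan(4.93/8.3) = 30.71°
∠(j4.93 + 1.72) = arctan(4.93/1.72) = 70.77°
∠H(j4.93) = 30.71° − 70.77° = -40.06°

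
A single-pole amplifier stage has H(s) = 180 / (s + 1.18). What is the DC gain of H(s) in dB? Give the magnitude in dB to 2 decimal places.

H(0) = 180 / 1.18 = 152.54
20 log₁₀(152.54) = 43.668 dB

43.67 dB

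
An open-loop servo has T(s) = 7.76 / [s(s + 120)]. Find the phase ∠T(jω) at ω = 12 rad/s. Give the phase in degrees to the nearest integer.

∠(j12 + 120) = arctan(12/120) = 5.71°
∠(j12) = 90.00°
∠T(j12) = − (5.71° + 90.00°) = -95.71°

-96 deg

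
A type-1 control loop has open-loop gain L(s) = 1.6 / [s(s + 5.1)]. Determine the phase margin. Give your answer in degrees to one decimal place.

Gain crossover: |L(jω)| = 1 at ω ≈ 0.313 rad s⁻¹.
∠L(j0.313) = −90° − arctan(0.313/5.1) ≈ -93.51°
PM = 180° + (-93.51°) = 86.49°

86.5°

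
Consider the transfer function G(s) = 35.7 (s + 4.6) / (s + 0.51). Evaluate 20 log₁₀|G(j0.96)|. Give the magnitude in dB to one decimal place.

|j0.96 + 4.6| = √(0.96² + 4.6²) = 4.699
|j0.96 + 0.51| = √(0.96² + 0.51²) = 1.087
|G(j0.96)| = 35.7 × 4.699 / 1.087 = 154.32
20 log₁₀(154.32) = 43.77 dB

43.8 dB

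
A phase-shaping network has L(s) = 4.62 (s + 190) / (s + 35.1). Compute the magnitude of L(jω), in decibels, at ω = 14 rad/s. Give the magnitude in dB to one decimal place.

27.3 dB

|j14 + 190| = √(14² + 190²) = 190.5
|j14 + 35.1| = √(14² + 35.1²) = 37.79
|L(j14)| = 4.62 × 190.5 / 37.79 = 23.292
20 log₁₀(23.292) = 27.34 dB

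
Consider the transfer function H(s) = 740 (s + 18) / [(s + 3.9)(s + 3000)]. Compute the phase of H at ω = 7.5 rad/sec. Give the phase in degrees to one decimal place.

-40.0°

∠(j7.5 + 18) = arctan(7.5/18) = 22.62°
∠(j7.5 + 3.9) = arctan(7.5/3.9) = 62.53°
∠(j7.5 + 3000) = arctan(7.5/3000) = 0.14°
∠H(j7.5) = 22.62° − (62.53° + 0.14°) = -40.05°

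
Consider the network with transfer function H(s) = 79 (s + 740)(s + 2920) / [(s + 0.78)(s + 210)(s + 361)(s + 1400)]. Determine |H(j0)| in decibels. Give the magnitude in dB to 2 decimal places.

H(0) = 79 × 740 × 2920 / (0.78 × 210 × 361 × 1400) = 2.062
20 log₁₀(2.062) = 6.286 dB

6.29 dB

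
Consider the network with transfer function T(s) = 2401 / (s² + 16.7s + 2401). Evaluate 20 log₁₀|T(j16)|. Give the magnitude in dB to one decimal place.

0.9 dB

|(j16)² + 16.7(j16) + 2401| = |2145 + j267.2| = 2162
|T(j16)| = 2401 / 2162 = 1.1108
20 log₁₀(1.1108) = 0.91 dB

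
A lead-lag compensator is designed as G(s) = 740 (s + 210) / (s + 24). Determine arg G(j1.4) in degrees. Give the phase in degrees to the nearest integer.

-3 deg

∠(j1.4 + 210) = arctan(1.4/210) = 0.38°
∠(j1.4 + 24) = arctan(1.4/24) = 3.34°
∠G(j1.4) = 0.38° − 3.34° = -2.96°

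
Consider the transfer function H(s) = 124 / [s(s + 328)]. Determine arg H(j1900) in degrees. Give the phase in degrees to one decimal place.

∠(j1900 + 328) = arctan(1900/328) = 80.21°
∠(j1900) = 90.00°
∠H(j1900) = − (80.21° + 90.00°) = -170.21°

-170.2°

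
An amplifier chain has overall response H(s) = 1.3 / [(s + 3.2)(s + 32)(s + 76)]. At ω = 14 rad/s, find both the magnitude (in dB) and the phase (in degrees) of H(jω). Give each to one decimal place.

|H| = -89.5 dB, ∠H = -111.2°

|j14 + 3.2| = √(14² + 3.2²) = 14.36
|j14 + 32| = √(14² + 32²) = 34.93
|j14 + 76| = √(14² + 76²) = 77.28
|H(j14)| = 1.3 / (14.36 × 34.93 × 77.28) = 3.3536e-05
20 log₁₀(3.3536e-05) = -89.49 dB
∠(j14 + 3.2) = arctan(14/3.2) = 77.12°
∠(j14 + 32) = arctan(14/32) = 23.63°
∠(j14 + 76) = arctan(14/76) = 10.44°
∠H(j14) = − (77.12° + 23.63° + 10.44°) = -111.19°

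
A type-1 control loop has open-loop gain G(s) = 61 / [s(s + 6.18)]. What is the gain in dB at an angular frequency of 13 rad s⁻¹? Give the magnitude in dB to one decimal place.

|j13 + 6.18| = √(13² + 6.18²) = 14.39
|j13| = 13
|G(j13)| = 61 / (14.39 × 13) = 0.32599
20 log₁₀(0.32599) = -9.74 dB

-9.7 dB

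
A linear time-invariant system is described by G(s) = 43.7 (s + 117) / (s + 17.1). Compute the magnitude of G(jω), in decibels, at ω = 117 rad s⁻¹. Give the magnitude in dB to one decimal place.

|j117 + 117| = √(117² + 117²) = 165.5
|j117 + 17.1| = √(117² + 17.1²) = 118.2
|G(j117)| = 43.7 × 165.5 / 118.2 = 61.151
20 log₁₀(61.151) = 35.73 dB

35.7 dB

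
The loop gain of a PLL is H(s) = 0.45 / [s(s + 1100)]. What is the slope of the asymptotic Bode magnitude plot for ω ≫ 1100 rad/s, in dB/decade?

With 0 zeros and 2 poles, the high-frequency asymptotic slope is 20 × (0 − 2) = -40 dB/decade.

-40 dB/decade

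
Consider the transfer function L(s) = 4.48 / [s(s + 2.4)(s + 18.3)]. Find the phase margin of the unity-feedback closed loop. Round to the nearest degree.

Gain crossover: |L(jω)| = 1 at ω ≈ 0.102 rad/s.
∠L(j0.102) = −90° − arctan(0.102/2.4) − arctan(0.102/18.3) ≈ -92.75°
PM = 180° + (-92.75°) = 87.25°

87°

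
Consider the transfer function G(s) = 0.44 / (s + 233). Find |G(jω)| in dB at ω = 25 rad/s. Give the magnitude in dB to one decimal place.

|j25 + 233| = √(25² + 233²) = 234.3
|G(j25)| = 0.44 / 234.3 = 0.0018776
20 log₁₀(0.0018776) = -54.53 dB

-54.5 dB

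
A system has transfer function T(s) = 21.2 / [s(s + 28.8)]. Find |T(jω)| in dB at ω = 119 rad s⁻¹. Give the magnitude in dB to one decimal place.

-56.7 dB

|j119 + 28.8| = √(119² + 28.8²) = 122.4
|j119| = 119
|T(j119)| = 21.2 / (122.4 × 119) = 0.0014551
20 log₁₀(0.0014551) = -56.74 dB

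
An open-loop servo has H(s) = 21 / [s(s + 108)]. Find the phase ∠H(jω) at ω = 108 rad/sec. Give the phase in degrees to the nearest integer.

∠(j108 + 108) = arctan(108/108) = 45.00°
∠(j108) = 90.00°
∠H(j108) = − (45.00° + 90.00°) = -135.00°

-135 deg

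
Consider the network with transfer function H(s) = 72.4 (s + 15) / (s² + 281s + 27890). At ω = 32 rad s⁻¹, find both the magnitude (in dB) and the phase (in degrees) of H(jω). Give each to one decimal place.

|j32 + 15| = √(32² + 15²) = 35.34
|(j32)² + 281(j32) + 27890| = |26866 + j8992| = 2.833e+04
|H(j32)| = 72.4 × 35.34 / 2.833e+04 = 0.090315
20 log₁₀(0.090315) = -20.88 dB
∠(j32 + 15) = arctan(32/15) = 64.89°
∠[(j32)² + 281(j32) + 27890] = ∠[26866 + j8992] = 18.51°
∠H(j32) = 64.89° − 18.51° = 46.38°

|H| = -20.9 dB, ∠H = 46.4°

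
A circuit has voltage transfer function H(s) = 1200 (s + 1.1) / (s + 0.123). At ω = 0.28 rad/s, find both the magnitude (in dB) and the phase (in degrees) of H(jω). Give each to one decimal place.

|H| = 73.0 dB, ∠H = -52.0°

|j0.28 + 1.1| = √(0.28² + 1.1²) = 1.135
|j0.28 + 0.123| = √(0.28² + 0.123²) = 0.3058
|H(j0.28)| = 1200 × 1.135 / 0.3058 = 4453.8
20 log₁₀(4453.8) = 72.97 dB
∠(j0.28 + 1.1) = arctan(0.28/1.1) = 14.28°
∠(j0.28 + 0.123) = arctan(0.28/0.123) = 66.28°
∠H(j0.28) = 14.28° − 66.28° = -52.00°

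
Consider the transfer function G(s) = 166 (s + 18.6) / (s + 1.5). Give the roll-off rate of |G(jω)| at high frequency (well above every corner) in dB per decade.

0 dB/decade

With 1 zero and 1 pole, the high-frequency asymptotic slope is 20 × (1 − 1) = 0 dB/decade.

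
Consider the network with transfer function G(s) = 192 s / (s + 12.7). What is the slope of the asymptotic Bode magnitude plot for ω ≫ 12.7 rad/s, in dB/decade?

0 dB/decade

With 1 zero and 1 pole, the high-frequency asymptotic slope is 20 × (1 − 1) = 0 dB/decade.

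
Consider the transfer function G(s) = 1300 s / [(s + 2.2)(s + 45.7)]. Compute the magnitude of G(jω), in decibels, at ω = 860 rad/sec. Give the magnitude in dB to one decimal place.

|j860| = 860
|j860 + 2.2| = √(860² + 2.2²) = 860
|j860 + 45.7| = √(860² + 45.7²) = 861.2
|G(j860)| = 1300 × 860 / (860 × 861.2) = 1.5095
20 log₁₀(1.5095) = 3.58 dB

3.6 dB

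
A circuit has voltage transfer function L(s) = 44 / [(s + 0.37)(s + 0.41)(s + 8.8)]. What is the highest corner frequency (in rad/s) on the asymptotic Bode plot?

8.8 rad/s

Break frequencies occur at each pole and zero magnitude: 0.37 rad/s, 0.41 rad/s, 8.8 rad/s.
The highest is 8.8 rad/s.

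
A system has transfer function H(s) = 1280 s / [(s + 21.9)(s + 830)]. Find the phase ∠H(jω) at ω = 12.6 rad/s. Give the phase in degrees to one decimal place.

∠(j12.6) = 90.00°
∠(j12.6 + 21.9) = arctan(12.6/21.9) = 29.91°
∠(j12.6 + 830) = arctan(12.6/830) = 0.87°
∠H(j12.6) = 90.00° − (29.91° + 0.87°) = 59.22°

59.2°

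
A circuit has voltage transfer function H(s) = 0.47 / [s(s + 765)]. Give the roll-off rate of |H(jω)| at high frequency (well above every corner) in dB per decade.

-40 dB/decade

With 0 zeros and 2 poles, the high-frequency asymptotic slope is 20 × (0 − 2) = -40 dB/decade.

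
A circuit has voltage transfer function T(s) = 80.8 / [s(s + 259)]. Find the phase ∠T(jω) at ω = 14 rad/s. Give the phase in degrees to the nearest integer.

-93°

∠(j14 + 259) = arctan(14/259) = 3.09°
∠(j14) = 90.00°
∠T(j14) = − (3.09° + 90.00°) = -93.09°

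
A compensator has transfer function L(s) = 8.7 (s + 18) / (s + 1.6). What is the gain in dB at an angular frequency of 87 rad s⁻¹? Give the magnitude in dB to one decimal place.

|j87 + 18| = √(87² + 18²) = 88.84
|j87 + 1.6| = √(87² + 1.6²) = 87.01
|L(j87)| = 8.7 × 88.84 / 87.01 = 8.8828
20 log₁₀(8.8828) = 18.97 dB

19.0 dB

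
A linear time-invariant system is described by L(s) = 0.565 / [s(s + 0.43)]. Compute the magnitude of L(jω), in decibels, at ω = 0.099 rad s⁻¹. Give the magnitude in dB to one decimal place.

|j0.099 + 0.43| = √(0.099² + 0.43²) = 0.4412
|j0.099| = 0.099
|L(j0.099)| = 0.565 / (0.4412 × 0.099) = 12.934
20 log₁₀(12.934) = 22.23 dB

22.2 dB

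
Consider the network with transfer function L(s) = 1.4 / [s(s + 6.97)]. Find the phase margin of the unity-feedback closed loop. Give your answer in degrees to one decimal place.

Gain crossover: |L(jω)| = 1 at ω ≈ 0.201 rad/s.
∠L(j0.201) = −90° − arctan(0.201/6.97) ≈ -91.65°
PM = 180° + (-91.65°) = 88.35°

88.3 deg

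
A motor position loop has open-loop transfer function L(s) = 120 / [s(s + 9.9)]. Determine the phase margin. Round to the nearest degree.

Gain crossover: |L(jω)| = 1 at ω ≈ 8.98 rad/sec.
∠L(j8.98) = −90° − arctan(8.98/9.9) ≈ -132.21°
PM = 180° + (-132.21°) = 47.79°

48°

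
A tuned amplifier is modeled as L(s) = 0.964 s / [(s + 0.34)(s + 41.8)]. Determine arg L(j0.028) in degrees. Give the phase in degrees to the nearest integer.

∠(j0.028) = 90.00°
∠(j0.028 + 0.34) = arctan(0.028/0.34) = 4.71°
∠(j0.028 + 41.8) = arctan(0.028/41.8) = 0.04°
∠L(j0.028) = 90.00° − (4.71° + 0.04°) = 85.25°

85°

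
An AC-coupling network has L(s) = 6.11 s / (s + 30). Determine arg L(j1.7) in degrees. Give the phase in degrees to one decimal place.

∠(j1.7) = 90.00°
∠(j1.7 + 30) = arctan(1.7/30) = 3.24°
∠L(j1.7) = 90.00° − 3.24° = 86.76°

86.8 deg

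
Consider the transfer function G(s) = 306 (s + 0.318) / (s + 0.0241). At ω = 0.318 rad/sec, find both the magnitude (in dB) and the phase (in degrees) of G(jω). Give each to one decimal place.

|G| = 52.7 dB, ∠G = -40.7°

|j0.318 + 0.318| = √(0.318² + 0.318²) = 0.4497
|j0.318 + 0.0241| = √(0.318² + 0.0241²) = 0.3189
|G(j0.318)| = 306 × 0.4497 / 0.3189 = 431.51
20 log₁₀(431.51) = 52.70 dB
∠(j0.318 + 0.318) = arctan(0.318/0.318) = 45.00°
∠(j0.318 + 0.0241) = arctan(0.318/0.0241) = 85.67°
∠G(j0.318) = 45.00° − 85.67° = -40.67°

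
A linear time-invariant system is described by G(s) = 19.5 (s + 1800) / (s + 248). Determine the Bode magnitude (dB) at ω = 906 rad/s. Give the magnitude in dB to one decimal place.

|j906 + 1800| = √(906² + 1800²) = 2015
|j906 + 248| = √(906² + 248²) = 939.3
|G(j906)| = 19.5 × 2015 / 939.3 = 41.834
20 log₁₀(41.834) = 32.43 dB

32.4 dB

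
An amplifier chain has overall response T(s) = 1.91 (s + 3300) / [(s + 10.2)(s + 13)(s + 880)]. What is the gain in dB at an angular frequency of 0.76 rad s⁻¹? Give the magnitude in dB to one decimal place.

|j0.76 + 3300| = √(0.76² + 3300²) = 3300
|j0.76 + 10.2| = √(0.76² + 10.2²) = 10.23
|j0.76 + 13| = √(0.76² + 13²) = 13.02
|j0.76 + 880| = √(0.76² + 880²) = 880
|T(j0.76)| = 1.91 × 3300 / (10.23 × 13.02 × 880) = 0.053775
20 log₁₀(0.053775) = -25.39 dB

-25.4 dB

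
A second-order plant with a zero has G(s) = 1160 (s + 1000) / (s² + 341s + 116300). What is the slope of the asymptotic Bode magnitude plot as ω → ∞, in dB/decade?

With 1 zero and 2 poles, the high-frequency asymptotic slope is 20 × (1 − 2) = -20 dB/decade.

-20 dB/decade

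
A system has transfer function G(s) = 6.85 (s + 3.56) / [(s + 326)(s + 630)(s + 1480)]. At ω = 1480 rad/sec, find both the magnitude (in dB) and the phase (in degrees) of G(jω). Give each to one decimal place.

|j1480 + 3.56| = √(1480² + 3.56²) = 1480
|j1480 + 326| = √(1480² + 326²) = 1515
|j1480 + 630| = √(1480² + 630²) = 1609
|j1480 + 1480| = √(1480² + 1480²) = 2093
|G(j1480)| = 6.85 × 1480 / (1515 × 1609 × 2093) = 1.987e-06
20 log₁₀(1.987e-06) = -114.04 dB
∠(j1480 + 3.56) = arctan(1480/3.56) = 89.86°
∠(j1480 + 326) = arctan(1480/326) = 77.58°
∠(j1480 + 630) = arctan(1480/630) = 66.94°
∠(j1480 + 1480) = arctan(1480/1480) = 45.00°
∠G(j1480) = 89.86° − (77.58° + 66.94° + 45.00°) = -99.66°

|G| = -114.0 dB, ∠G = -99.7°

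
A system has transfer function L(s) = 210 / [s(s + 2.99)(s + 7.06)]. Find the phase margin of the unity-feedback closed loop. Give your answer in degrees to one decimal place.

0.3°

Gain crossover: |L(jω)| = 1 at ω ≈ 4.57 rad/s.
∠L(j4.57) = −90° − arctan(4.57/2.99) − arctan(4.57/7.06) ≈ -179.73°
PM = 180° + (-179.73°) = 0.27°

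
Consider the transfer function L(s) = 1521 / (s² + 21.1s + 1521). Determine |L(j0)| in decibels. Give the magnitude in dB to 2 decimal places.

0.00 dB

L(0) = 1521 / 1521 = 1
20 log₁₀(1) = 0.000 dB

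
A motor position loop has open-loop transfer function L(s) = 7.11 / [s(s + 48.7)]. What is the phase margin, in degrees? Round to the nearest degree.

Gain crossover: |L(jω)| = 1 at ω ≈ 0.146 rad/s.
∠L(j0.146) = −90° − arctan(0.146/48.7) ≈ -90.17°
PM = 180° + (-90.17°) = 89.83°

90°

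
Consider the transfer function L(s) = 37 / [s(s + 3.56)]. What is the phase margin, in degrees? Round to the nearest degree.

33 deg

Gain crossover: |L(jω)| = 1 at ω ≈ 5.59 rad/sec.
∠L(j5.59) = −90° − arctan(5.59/3.56) ≈ -147.49°
PM = 180° + (-147.49°) = 32.51°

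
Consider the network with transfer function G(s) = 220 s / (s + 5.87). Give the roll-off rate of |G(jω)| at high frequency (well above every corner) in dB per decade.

0 dB/decade

With 1 zero and 1 pole, the high-frequency asymptotic slope is 20 × (1 − 1) = 0 dB/decade.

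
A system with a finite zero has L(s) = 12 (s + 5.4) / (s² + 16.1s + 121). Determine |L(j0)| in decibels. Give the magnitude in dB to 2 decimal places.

-5.42 dB

L(0) = 12 × 5.4 / 121 = 0.53554
20 log₁₀(0.53554) = -5.424 dB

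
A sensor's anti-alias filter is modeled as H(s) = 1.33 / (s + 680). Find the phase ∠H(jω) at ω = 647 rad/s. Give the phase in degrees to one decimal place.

∠(j647 + 680) = arctan(647/680) = 43.58°
∠H(j647) = −43.58° = -43.58°

-43.6 deg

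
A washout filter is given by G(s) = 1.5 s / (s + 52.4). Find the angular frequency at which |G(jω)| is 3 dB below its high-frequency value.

For a single-pole high-pass, the −3 dB point is at the pole: ω = 52.4 rad/s.

52.4 rad/s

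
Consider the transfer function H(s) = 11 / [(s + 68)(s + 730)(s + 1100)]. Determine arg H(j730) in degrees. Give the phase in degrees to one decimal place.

-163.2°

∠(j730 + 68) = arctan(730/68) = 84.68°
∠(j730 + 730) = arctan(730/730) = 45.00°
∠(j730 + 1100) = arctan(730/1100) = 33.57°
∠H(j730) = − (84.68° + 45.00° + 33.57°) = -163.25°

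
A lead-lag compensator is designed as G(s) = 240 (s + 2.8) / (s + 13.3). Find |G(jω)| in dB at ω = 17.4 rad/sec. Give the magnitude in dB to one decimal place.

|j17.4 + 2.8| = √(17.4² + 2.8²) = 17.62
|j17.4 + 13.3| = √(17.4² + 13.3²) = 21.9
|G(j17.4)| = 240 × 17.62 / 21.9 = 193.13
20 log₁₀(193.13) = 45.72 dB

45.7 dB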